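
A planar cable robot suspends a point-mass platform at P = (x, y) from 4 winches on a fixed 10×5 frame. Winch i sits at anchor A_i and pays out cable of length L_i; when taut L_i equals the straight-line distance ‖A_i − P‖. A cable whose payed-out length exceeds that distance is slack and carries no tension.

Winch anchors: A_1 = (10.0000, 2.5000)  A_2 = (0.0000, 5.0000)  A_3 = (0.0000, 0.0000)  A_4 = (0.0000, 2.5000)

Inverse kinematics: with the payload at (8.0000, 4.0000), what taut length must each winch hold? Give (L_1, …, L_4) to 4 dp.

(2.5000, 8.0623, 8.9443, 8.1394)

L_1 = √((10.0000−8.0000)² + (2.5000−4.0000)²) = 2.5000
L_2 = √((0.0000−8.0000)² + (5.0000−4.0000)²) = 8.0623
L_3 = √((0.0000−8.0000)² + (0.0000−4.0000)²) = 8.9443
L_4 = √((0.0000−8.0000)² + (2.5000−4.0000)²) = 8.1394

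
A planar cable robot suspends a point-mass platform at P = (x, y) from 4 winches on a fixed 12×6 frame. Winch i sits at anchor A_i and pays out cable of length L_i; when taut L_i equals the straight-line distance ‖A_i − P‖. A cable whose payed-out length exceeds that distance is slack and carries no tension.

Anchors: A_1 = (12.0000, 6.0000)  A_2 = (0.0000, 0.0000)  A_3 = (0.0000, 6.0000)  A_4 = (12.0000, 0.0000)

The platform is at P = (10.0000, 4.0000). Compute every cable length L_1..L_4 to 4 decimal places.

(2.8284, 10.7703, 10.1980, 4.4721)

L_1 = √((12.0000−10.0000)² + (6.0000−4.0000)²) = 2.8284
L_2 = √((0.0000−10.0000)² + (0.0000−4.0000)²) = 10.7703
L_3 = √((0.0000−10.0000)² + (6.0000−4.0000)²) = 10.1980
L_4 = √((12.0000−10.0000)² + (0.0000−4.0000)²) = 4.4721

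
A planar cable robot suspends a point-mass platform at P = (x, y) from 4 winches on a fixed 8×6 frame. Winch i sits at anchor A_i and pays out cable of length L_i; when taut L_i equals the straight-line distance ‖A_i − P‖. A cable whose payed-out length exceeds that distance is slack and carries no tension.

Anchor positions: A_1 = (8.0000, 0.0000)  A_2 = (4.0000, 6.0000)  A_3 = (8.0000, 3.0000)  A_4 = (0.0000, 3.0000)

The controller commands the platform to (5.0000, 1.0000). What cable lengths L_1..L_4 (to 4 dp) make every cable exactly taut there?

(3.1623, 5.0990, 3.6056, 5.3852)

L_1: Δ = A_1−P = (3.0000, -1.0000) → ‖Δ‖ = √10.0000 = 3.1623
L_2: Δ = A_2−P = (-1.0000, 5.0000) → ‖Δ‖ = √26.0000 = 5.0990
L_3: Δ = A_3−P = (3.0000, 2.0000) → ‖Δ‖ = √13.0000 = 3.6056
L_4: Δ = A_4−P = (-5.0000, 2.0000) → ‖Δ‖ = √29.0000 = 5.3852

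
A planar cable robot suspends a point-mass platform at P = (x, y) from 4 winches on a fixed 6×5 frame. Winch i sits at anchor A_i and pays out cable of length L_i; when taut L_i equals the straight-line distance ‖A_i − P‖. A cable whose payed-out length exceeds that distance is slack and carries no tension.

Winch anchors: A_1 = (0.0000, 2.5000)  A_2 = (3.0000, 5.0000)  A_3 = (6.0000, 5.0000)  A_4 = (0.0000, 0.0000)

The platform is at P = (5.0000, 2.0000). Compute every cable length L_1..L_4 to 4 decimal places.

(5.0249, 3.6056, 3.1623, 5.3852)

L_1: Δ = A_1−P = (-5.0000, 0.5000) → ‖Δ‖ = √25.2500 = 5.0249
L_2: Δ = A_2−P = (-2.0000, 3.0000) → ‖Δ‖ = √13.0000 = 3.6056
L_3: Δ = A_3−P = (1.0000, 3.0000) → ‖Δ‖ = √10.0000 = 3.1623
L_4: Δ = A_4−P = (-5.0000, -2.0000) → ‖Δ‖ = √29.0000 = 5.3852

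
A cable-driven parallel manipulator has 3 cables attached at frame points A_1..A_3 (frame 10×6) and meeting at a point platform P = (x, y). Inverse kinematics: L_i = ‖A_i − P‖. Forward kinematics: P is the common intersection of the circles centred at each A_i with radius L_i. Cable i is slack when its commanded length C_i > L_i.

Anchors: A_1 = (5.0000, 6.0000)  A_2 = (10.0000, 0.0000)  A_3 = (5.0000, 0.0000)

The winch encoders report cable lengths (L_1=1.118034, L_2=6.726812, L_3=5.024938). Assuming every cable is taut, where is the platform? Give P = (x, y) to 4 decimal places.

expand ‖A_i−P‖²=L_i² and subtract eq 1 (k_i ≔ ‖A_i‖²−L_i²)
k_1 = 25.0000+36.0000−1.2500 = 59.7500
eq1−eq2 → [-10.0000  12.0000]·P = 5.0000
eq1−eq3 → [0.0000  12.0000]·P = 60.0000
2×2 solve → P = (5.5000, 5.0000)

(5.5000, 5.0000)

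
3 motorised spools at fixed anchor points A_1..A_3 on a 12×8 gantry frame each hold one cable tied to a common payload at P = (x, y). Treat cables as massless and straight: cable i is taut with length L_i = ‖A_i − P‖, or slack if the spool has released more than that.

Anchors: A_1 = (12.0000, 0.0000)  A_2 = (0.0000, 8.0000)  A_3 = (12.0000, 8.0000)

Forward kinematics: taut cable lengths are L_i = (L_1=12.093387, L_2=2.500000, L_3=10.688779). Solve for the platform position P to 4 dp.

(1.5000, 6.0000)

expand ‖A_i−P‖²=L_i² and subtract eq 1 (k_i ≔ ‖A_i‖²−L_i²)
k_1 = 144.0000+0.0000−146.2500 = -2.2500
eq1−eq2 → [24.0000  -16.0000]·P = -60.0000
eq1−eq3 → [0.0000  -16.0000]·P = -96.0000
2×2 solve → P = (1.5000, 6.0000)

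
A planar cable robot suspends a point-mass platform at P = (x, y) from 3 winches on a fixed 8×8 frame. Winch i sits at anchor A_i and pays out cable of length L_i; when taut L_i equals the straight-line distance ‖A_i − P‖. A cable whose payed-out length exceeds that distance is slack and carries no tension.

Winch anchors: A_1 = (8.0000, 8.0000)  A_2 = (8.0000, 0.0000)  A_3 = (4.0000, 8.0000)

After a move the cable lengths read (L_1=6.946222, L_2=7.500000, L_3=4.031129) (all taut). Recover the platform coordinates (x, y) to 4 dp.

expand ‖A_i−P‖²=L_i² and subtract eq 1 (k_i ≔ ‖A_i‖²−L_i²)
k_1 = 64.0000+64.0000−48.2500 = 79.7500
eq1−eq2 → [0.0000  16.0000]·P = 72.0000
eq1−eq3 → [8.0000  0.0000]·P = 16.0000
2×2 solve → P = (2.0000, 4.5000)

(2.0000, 4.5000)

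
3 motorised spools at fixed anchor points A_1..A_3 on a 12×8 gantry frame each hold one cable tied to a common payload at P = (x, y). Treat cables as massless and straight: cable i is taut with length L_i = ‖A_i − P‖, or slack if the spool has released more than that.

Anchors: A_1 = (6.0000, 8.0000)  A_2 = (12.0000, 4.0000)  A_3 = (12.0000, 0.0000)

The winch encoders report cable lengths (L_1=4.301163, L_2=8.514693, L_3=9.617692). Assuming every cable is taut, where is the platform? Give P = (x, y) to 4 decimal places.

(3.5000, 4.5000)

circle eqns → linear via eq_j − eq_1; set q_j = A_j·A_j − L_j²
q_1 = 36.0000+64.0000−18.5000 = 81.5000
-12.0000·x + 8.0000·y = q_1−q_2 = -6.0000
-12.0000·x + 16.0000·y = q_1−q_3 = 30.0000
solve first two rows → x=3.5000, y=4.5000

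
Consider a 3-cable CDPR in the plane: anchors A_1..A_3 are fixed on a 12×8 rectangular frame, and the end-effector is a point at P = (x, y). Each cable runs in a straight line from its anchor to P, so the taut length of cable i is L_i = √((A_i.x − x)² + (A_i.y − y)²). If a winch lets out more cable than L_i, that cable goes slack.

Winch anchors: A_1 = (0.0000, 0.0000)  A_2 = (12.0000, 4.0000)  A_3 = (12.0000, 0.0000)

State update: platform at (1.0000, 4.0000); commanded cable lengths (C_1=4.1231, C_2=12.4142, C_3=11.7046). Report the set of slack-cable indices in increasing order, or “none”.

2

cable 1: √((-1.0000)²+(-4.0000)²)=4.1231, C_1=4.1231: taut
cable 2: √((11.0000)²+(0.0000)²)=11.0000, C_2=12.4142: slack
cable 3: √((11.0000)²+(-4.0000)²)=11.7047, C_3=11.7046: taut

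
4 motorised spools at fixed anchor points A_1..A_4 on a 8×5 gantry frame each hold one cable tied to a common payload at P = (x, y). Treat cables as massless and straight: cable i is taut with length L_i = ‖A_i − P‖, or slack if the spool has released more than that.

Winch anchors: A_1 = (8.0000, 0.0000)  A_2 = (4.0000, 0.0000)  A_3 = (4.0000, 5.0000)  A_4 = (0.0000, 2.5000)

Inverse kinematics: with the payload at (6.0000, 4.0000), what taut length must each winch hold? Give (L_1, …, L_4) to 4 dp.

L_1 = √((8.0000−6.0000)² + (0.0000−4.0000)²) = 4.4721
L_2 = √((4.0000−6.0000)² + (0.0000−4.0000)²) = 4.4721
L_3 = √((4.0000−6.0000)² + (5.0000−4.0000)²) = 2.2361
L_4 = √((0.0000−6.0000)² + (2.5000−4.0000)²) = 6.1847

(4.4721, 4.4721, 2.2361, 6.1847)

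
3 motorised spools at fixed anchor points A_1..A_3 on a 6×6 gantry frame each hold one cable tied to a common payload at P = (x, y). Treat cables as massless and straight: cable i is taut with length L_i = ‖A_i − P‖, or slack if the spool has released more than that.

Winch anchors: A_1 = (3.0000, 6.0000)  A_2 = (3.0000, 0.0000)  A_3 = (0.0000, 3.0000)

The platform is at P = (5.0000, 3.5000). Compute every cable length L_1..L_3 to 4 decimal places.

L_1 = √((3.0000−5.0000)² + (6.0000−3.5000)²) = 3.2016
L_2 = √((3.0000−5.0000)² + (0.0000−3.5000)²) = 4.0311
L_3 = √((0.0000−5.0000)² + (3.0000−3.5000)²) = 5.0249

(3.2016, 4.0311, 5.0249)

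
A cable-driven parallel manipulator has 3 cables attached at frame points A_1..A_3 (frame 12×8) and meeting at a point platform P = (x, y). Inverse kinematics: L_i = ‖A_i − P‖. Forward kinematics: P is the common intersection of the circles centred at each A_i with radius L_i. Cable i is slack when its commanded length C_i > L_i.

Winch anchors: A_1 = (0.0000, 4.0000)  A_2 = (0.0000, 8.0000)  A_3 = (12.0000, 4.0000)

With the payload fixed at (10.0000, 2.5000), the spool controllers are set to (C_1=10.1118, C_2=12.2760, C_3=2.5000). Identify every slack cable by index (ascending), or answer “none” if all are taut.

2

cable 1: √((-10.0000)²+(1.5000)²)=10.1119, C_1=10.1118: taut
cable 2: √((-10.0000)²+(5.5000)²)=11.4127, C_2=12.2760: slack
cable 3: √((2.0000)²+(1.5000)²)=2.5000, C_3=2.5000: taut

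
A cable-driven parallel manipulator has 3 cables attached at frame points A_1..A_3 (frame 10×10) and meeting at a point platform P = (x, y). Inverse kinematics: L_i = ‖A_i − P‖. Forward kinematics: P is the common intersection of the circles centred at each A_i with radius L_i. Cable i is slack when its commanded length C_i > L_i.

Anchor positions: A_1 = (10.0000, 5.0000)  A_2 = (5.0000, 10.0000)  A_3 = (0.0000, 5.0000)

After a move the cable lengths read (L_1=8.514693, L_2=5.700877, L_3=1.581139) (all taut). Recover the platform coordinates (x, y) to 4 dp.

circle eqns → linear via eq_j − eq_1; set k_j = A_j·A_j − L_j²
k_1 = 100.0000+25.0000−72.5000 = 52.5000
10.0000·x − 10.0000·y = k_1−k_2 = -40.0000
20.0000·x + 0.0000·y = k_1−k_3 = 30.0000
solve first two rows → x=1.5000, y=5.5000

(1.5000, 5.5000)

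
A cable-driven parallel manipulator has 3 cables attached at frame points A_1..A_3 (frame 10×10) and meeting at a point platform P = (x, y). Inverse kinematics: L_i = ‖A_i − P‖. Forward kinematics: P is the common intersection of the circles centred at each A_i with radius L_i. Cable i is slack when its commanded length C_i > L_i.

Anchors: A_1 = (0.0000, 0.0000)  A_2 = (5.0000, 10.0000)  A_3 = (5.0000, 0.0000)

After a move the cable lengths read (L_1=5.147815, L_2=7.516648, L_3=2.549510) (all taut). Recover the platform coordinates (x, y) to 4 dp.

(4.5000, 2.5000)

each cable: (A_i−P)·(A_i−P) = L_i²; let c_i = ‖A_i‖²−L_i²
c_1 = 0.0000+0.0000−26.5000 = -26.5000
row 1: -10.0000x − 20.0000y = -95.0000  (c_2=68.5000)
row 2: -10.0000x + 0.0000y = -45.0000  (c_3=18.5000)
Cramer on rows 1–2 → x = 4.5000, y = 2.5000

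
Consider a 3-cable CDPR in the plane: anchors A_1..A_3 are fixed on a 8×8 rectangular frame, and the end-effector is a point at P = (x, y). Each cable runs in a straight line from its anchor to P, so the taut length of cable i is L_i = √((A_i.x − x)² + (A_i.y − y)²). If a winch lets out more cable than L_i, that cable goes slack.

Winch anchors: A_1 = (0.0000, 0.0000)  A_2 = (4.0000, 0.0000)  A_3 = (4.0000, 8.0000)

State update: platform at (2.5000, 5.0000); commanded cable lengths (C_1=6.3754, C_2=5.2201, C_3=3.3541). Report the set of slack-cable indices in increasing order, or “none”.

cable 1: L_1 = ‖A_1−P‖ = 5.5902;  C_1 = 6.3754 → slack
cable 2: L_2 = ‖A_2−P‖ = 5.2202;  C_2 = 5.2201 → taut
cable 3: L_3 = ‖A_3−P‖ = 3.3541;  C_3 = 3.3541 → taut

1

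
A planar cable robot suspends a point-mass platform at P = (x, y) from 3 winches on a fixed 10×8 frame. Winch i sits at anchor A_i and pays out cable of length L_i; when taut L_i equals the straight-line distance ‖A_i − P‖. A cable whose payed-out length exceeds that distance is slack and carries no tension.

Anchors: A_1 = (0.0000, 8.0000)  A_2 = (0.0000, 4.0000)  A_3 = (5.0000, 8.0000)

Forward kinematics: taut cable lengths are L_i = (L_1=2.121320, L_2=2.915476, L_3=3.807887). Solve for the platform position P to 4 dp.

each cable: (A_i−P)·(A_i−P) = L_i²; let q_i = ‖A_i‖²−L_i²
q_1 = 0.0000+64.0000−4.5000 = 59.5000
row 1: 0.0000x + 8.0000y = 52.0000  (q_2=7.5000)
row 2: -10.0000x + 0.0000y = -15.0000  (q_3=74.5000)
Cramer on rows 1–2 → x = 1.5000, y = 6.5000

(1.5000, 6.5000)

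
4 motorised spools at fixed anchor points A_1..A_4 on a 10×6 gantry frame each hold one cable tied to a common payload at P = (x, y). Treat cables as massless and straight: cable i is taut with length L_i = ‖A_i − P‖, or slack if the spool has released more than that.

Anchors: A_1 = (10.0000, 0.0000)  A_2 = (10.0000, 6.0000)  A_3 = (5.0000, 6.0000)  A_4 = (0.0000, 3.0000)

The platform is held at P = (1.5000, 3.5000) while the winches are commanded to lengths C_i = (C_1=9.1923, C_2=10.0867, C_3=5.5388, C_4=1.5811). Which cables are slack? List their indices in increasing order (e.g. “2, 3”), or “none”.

2, 3

cable 1: √((8.5000)²+(-3.5000)²)=9.1924, C_1=9.1923: taut
cable 2: √((8.5000)²+(2.5000)²)=8.8600, C_2=10.0867: slack
cable 3: √((3.5000)²+(2.5000)²)=4.3012, C_3=5.5388: slack
cable 4: √((-1.5000)²+(-0.5000)²)=1.5811, C_4=1.5811: taut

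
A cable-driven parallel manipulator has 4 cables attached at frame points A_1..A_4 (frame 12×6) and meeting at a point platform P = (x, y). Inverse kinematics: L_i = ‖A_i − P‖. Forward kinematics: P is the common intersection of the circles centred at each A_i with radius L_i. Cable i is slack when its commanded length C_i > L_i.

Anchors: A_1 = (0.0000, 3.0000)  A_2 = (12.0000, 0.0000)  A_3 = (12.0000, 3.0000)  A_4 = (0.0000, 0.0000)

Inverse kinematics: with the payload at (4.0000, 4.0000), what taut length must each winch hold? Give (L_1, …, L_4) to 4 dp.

L_1 = √((0.0000−4.0000)² + (3.0000−4.0000)²) = 4.1231
L_2 = √((12.0000−4.0000)² + (0.0000−4.0000)²) = 8.9443
L_3 = √((12.0000−4.0000)² + (3.0000−4.0000)²) = 8.0623
L_4 = √((0.0000−4.0000)² + (0.0000−4.0000)²) = 5.6569

(4.1231, 8.9443, 8.0623, 5.6569)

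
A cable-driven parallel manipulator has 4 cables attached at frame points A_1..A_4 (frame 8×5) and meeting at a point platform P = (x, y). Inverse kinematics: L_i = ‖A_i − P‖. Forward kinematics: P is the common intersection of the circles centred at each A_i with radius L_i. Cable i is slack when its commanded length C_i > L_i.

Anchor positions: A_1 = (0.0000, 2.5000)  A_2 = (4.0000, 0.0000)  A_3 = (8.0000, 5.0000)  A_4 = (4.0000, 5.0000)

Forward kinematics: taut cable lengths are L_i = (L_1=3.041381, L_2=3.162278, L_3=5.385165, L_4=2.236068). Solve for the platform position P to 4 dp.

circle eqns → linear via eq_j − eq_1; set c_j = A_j·A_j − L_j²
c_1 = 0.0000+6.2500−9.2500 = -3.0000
-8.0000·x + 5.0000·y = c_1−c_2 = -9.0000
-16.0000·x − 5.0000·y = c_1−c_3 = -63.0000
-8.0000·x − 5.0000·y = c_1−c_4 = -39.0000
solve first two rows → x=3.0000, y=3.0000
check cable 4: ‖A_4−P‖² = 5.0000 ≈ L_4² = 5.0000 ✓

(3.0000, 3.0000)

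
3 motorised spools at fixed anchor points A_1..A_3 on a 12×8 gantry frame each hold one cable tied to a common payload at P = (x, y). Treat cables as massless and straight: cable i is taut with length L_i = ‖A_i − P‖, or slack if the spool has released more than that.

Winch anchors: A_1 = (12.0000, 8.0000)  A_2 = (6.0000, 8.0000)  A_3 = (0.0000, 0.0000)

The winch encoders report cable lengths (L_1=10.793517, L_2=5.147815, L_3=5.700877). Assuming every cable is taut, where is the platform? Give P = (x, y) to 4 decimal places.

each cable: (A_i−P)·(A_i−P) = L_i²; let q_i = ‖A_i‖²−L_i²
q_1 = 144.0000+64.0000−116.5000 = 91.5000
row 1: 12.0000x + 0.0000y = 18.0000  (q_2=73.5000)
row 2: 24.0000x + 16.0000y = 124.0000  (q_3=-32.5000)
Cramer on rows 1–2 → x = 1.5000, y = 5.5000

(1.5000, 5.5000)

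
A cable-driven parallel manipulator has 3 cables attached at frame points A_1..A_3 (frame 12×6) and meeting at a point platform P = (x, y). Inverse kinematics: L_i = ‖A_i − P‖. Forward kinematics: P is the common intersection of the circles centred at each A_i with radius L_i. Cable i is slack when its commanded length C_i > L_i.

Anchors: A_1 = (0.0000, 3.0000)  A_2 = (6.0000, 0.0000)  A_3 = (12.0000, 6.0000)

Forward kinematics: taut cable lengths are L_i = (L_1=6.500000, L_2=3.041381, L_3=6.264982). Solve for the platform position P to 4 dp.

(6.5000, 3.0000)

circle eqns → linear via eq_j − eq_1; set k_j = A_j·A_j − L_j²
k_1 = 0.0000+9.0000−42.2500 = -33.2500
-12.0000·x + 6.0000·y = k_1−k_2 = -60.0000
-24.0000·x − 6.0000·y = k_1−k_3 = -174.0000
solve first two rows → x=6.5000, y=3.0000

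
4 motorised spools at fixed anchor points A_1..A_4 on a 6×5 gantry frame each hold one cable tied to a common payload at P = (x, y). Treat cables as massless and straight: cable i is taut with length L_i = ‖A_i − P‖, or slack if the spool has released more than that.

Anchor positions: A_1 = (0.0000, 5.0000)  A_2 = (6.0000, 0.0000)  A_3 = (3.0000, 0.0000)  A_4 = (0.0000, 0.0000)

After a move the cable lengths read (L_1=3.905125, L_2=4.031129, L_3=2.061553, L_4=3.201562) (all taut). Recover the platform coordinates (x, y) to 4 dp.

(2.5000, 2.0000)

each cable: (A_i−P)·(A_i−P) = L_i²; let c_i = ‖A_i‖²−L_i²
c_1 = 0.0000+25.0000−15.2500 = 9.7500
row 1: -12.0000x + 10.0000y = -10.0000  (c_2=19.7500)
row 2: -6.0000x + 10.0000y = 5.0000  (c_3=4.7500)
row 3: 0.0000x + 10.0000y = 20.0000  (c_4=-10.2500)
Cramer on rows 1–2 → x = 2.5000, y = 2.0000
check cable 4: ‖A_4−P‖² = 10.2500 ≈ L_4² = 10.2500 ✓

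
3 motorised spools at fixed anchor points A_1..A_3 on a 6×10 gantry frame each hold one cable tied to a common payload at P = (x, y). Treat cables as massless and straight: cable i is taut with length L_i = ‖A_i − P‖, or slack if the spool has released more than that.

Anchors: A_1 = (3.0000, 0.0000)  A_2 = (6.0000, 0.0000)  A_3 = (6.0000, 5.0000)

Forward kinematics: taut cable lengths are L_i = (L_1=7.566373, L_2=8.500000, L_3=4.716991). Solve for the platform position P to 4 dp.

circle eqns → linear via eq_j − eq_1; set k_j = A_j·A_j − L_j²
k_1 = 9.0000+0.0000−57.2500 = -48.2500
-6.0000·x + 0.0000·y = k_1−k_2 = -12.0000
-6.0000·x − 10.0000·y = k_1−k_3 = -87.0000
solve first two rows → x=2.0000, y=7.5000

(2.0000, 7.5000)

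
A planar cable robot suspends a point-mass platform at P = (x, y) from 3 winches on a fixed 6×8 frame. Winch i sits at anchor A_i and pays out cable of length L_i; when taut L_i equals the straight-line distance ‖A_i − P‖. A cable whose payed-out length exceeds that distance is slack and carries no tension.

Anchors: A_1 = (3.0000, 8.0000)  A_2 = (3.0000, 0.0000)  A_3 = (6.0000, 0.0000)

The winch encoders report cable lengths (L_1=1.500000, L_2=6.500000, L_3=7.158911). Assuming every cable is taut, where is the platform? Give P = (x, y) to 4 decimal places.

each cable: (A_i−P)·(A_i−P) = L_i²; let k_i = ‖A_i‖²−L_i²
k_1 = 9.0000+64.0000−2.2500 = 70.7500
row 1: 0.0000x + 16.0000y = 104.0000  (k_2=-33.2500)
row 2: -6.0000x + 16.0000y = 86.0000  (k_3=-15.2500)
Cramer on rows 1–2 → x = 3.0000, y = 6.5000

(3.0000, 6.5000)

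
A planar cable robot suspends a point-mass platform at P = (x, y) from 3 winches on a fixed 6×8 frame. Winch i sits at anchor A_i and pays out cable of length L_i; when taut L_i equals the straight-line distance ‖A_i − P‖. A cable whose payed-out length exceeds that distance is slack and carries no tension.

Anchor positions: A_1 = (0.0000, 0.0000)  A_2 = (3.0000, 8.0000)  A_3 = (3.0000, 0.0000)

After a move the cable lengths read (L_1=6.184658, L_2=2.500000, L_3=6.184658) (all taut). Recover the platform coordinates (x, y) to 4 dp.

(1.5000, 6.0000)

expand ‖A_i−P‖²=L_i² and subtract eq 1 (k_i ≔ ‖A_i‖²−L_i²)
k_1 = 0.0000+0.0000−38.2500 = -38.2500
eq1−eq2 → [-6.0000  -16.0000]·P = -105.0000
eq1−eq3 → [-6.0000  0.0000]·P = -9.0000
2×2 solve → P = (1.5000, 6.0000)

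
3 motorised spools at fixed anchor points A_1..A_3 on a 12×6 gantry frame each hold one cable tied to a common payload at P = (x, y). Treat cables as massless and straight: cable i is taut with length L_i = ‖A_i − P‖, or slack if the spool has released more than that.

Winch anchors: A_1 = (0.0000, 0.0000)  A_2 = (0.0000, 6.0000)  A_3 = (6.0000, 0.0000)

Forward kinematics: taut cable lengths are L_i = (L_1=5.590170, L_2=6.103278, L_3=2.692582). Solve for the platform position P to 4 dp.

(5.0000, 2.5000)

circle eqns → linear via eq_j − eq_1; set k_j = A_j·A_j − L_j²
k_1 = 0.0000+0.0000−31.2500 = -31.2500
0.0000·x − 12.0000·y = k_1−k_2 = -30.0000
-12.0000·x + 0.0000·y = k_1−k_3 = -60.0000
solve first two rows → x=5.0000, y=2.5000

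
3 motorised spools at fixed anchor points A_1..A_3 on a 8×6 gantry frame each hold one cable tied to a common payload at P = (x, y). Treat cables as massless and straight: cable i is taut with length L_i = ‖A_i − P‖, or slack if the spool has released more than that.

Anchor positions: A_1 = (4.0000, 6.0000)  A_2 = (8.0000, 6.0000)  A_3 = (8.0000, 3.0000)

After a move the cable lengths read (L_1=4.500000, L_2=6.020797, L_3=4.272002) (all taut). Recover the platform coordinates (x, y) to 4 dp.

(4.0000, 1.5000)

circle eqns → linear via eq_j − eq_1; set c_j = A_j·A_j − L_j²
c_1 = 16.0000+36.0000−20.2500 = 31.7500
-8.0000·x + 0.0000·y = c_1−c_2 = -32.0000
-8.0000·x + 6.0000·y = c_1−c_3 = -23.0000
solve first two rows → x=4.0000, y=1.5000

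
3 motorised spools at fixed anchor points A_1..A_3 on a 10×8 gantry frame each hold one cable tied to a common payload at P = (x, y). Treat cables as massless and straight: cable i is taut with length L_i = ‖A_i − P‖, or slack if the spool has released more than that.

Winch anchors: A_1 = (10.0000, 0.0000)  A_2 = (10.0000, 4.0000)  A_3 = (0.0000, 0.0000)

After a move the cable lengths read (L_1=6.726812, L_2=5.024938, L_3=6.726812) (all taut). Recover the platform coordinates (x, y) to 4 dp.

expand ‖A_i−P‖²=L_i² and subtract eq 1 (q_i ≔ ‖A_i‖²−L_i²)
q_1 = 100.0000+0.0000−45.2500 = 54.7500
eq1−eq2 → [0.0000  -8.0000]·P = -36.0000
eq1−eq3 → [20.0000  0.0000]·P = 100.0000
2×2 solve → P = (5.0000, 4.5000)

(5.0000, 4.5000)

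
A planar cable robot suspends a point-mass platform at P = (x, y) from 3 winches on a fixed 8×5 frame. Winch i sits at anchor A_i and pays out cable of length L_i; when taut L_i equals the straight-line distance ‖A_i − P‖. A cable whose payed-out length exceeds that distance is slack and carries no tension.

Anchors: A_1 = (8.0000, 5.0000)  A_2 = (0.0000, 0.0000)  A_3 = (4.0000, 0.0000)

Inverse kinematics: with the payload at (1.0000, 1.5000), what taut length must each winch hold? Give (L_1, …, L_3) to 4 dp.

(7.8262, 1.8028, 3.3541)

cable 1: Δx=7.0000, Δy=3.5000; L_1 = √(Δx²+Δy²) = 7.8262
cable 2: Δx=-1.0000, Δy=-1.5000; L_2 = √(Δx²+Δy²) = 1.8028
cable 3: Δx=3.0000, Δy=-1.5000; L_3 = √(Δx²+Δy²) = 3.3541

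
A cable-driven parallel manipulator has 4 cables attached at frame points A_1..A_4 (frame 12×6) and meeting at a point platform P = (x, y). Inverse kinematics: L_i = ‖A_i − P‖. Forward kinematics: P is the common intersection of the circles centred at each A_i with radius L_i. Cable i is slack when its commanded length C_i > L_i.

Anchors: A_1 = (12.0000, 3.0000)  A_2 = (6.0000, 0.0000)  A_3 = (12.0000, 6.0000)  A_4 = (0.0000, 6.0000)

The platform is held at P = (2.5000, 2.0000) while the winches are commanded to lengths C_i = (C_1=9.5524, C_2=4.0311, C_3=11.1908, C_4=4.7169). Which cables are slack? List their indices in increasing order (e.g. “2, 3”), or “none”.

cable 1: L_1 = ‖A_1−P‖ = 9.5525;  C_1 = 9.5524 → taut
cable 2: L_2 = ‖A_2−P‖ = 4.0311;  C_2 = 4.0311 → taut
cable 3: L_3 = ‖A_3−P‖ = 10.3078;  C_3 = 11.1908 → slack
cable 4: L_4 = ‖A_4−P‖ = 4.7170;  C_4 = 4.7169 → taut

3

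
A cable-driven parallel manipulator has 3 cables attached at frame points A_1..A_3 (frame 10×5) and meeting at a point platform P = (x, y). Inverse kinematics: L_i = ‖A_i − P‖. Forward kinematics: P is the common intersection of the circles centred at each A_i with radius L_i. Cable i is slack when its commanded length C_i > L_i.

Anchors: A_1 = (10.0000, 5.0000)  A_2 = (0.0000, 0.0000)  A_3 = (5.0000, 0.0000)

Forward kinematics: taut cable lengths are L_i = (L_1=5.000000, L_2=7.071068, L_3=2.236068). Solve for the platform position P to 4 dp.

(7.0000, 1.0000)

expand ‖A_i−P‖²=L_i² and subtract eq 1 (k_i ≔ ‖A_i‖²−L_i²)
k_1 = 100.0000+25.0000−25.0000 = 100.0000
eq1−eq2 → [20.0000  10.0000]·P = 150.0000
eq1−eq3 → [10.0000  10.0000]·P = 80.0000
2×2 solve → P = (7.0000, 1.0000)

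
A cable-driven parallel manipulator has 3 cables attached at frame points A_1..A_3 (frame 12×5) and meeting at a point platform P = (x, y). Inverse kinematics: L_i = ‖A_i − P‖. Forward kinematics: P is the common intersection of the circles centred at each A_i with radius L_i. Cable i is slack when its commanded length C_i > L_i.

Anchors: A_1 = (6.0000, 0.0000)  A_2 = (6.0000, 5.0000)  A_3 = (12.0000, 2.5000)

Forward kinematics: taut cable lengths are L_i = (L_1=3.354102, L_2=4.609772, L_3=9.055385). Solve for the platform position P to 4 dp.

expand ‖A_i−P‖²=L_i² and subtract eq 1 (c_i ≔ ‖A_i‖²−L_i²)
c_1 = 36.0000+0.0000−11.2500 = 24.7500
eq1−eq2 → [0.0000  -10.0000]·P = -15.0000
eq1−eq3 → [-12.0000  -5.0000]·P = -43.5000
2×2 solve → P = (3.0000, 1.5000)

(3.0000, 1.5000)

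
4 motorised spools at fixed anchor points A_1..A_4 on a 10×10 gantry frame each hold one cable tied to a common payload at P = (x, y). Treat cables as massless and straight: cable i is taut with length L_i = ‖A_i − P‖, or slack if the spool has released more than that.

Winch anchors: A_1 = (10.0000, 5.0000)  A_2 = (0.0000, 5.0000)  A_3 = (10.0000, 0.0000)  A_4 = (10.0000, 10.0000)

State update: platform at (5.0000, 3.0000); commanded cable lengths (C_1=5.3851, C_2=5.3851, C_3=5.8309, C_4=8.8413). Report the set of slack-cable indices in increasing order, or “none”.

4

cable 1: √((5.0000)²+(2.0000)²)=5.3852, C_1=5.3851: taut
cable 2: √((-5.0000)²+(2.0000)²)=5.3852, C_2=5.3851: taut
cable 3: √((5.0000)²+(-3.0000)²)=5.8310, C_3=5.8309: taut
cable 4: √((5.0000)²+(7.0000)²)=8.6023, C_4=8.8413: slack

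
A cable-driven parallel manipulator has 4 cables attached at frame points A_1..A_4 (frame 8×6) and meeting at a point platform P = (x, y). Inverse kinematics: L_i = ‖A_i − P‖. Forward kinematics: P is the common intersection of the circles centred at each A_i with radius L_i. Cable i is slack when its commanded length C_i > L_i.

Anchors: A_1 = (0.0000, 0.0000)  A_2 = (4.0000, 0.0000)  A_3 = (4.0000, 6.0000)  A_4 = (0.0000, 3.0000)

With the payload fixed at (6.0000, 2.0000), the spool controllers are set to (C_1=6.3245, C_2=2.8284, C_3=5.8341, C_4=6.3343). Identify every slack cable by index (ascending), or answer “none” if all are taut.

cable 1: L_1 = ‖A_1−P‖ = 6.3246;  C_1 = 6.3245 → taut
cable 2: L_2 = ‖A_2−P‖ = 2.8284;  C_2 = 2.8284 → taut
cable 3: L_3 = ‖A_3−P‖ = 4.4721;  C_3 = 5.8341 → slack
cable 4: L_4 = ‖A_4−P‖ = 6.0828;  C_4 = 6.3343 → slack

3, 4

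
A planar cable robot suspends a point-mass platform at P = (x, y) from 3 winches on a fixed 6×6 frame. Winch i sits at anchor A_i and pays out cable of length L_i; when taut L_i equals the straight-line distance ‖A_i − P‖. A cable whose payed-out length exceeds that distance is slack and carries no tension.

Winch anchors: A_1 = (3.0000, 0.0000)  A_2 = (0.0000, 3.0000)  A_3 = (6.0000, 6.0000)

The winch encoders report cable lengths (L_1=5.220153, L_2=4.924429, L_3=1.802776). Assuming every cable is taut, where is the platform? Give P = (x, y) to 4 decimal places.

expand ‖A_i−P‖²=L_i² and subtract eq 1 (c_i ≔ ‖A_i‖²−L_i²)
c_1 = 9.0000+0.0000−27.2500 = -18.2500
eq1−eq2 → [6.0000  -6.0000]·P = -3.0000
eq1−eq3 → [-6.0000  -12.0000]·P = -87.0000
2×2 solve → P = (4.5000, 5.0000)

(4.5000, 5.0000)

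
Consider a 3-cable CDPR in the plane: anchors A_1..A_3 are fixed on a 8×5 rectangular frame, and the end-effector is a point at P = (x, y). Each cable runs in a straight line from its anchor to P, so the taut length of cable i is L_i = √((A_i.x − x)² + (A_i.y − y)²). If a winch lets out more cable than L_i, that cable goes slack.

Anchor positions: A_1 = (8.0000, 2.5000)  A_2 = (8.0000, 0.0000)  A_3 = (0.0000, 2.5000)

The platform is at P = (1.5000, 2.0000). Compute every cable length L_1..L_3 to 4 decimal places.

L_1 = √((8.0000−1.5000)² + (2.5000−2.0000)²) = 6.5192
L_2 = √((8.0000−1.5000)² + (0.0000−2.0000)²) = 6.8007
L_3 = √((0.0000−1.5000)² + (2.5000−2.0000)²) = 1.5811

(6.5192, 6.8007, 1.5811)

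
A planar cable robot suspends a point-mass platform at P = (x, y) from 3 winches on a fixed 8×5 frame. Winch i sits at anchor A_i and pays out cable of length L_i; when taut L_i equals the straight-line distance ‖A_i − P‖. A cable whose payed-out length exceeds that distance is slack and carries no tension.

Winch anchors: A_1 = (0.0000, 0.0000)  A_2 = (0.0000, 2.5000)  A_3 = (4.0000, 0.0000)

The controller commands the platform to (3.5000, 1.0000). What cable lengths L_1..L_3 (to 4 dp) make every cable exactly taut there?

(3.6401, 3.8079, 1.1180)

L_1 = √((0.0000−3.5000)² + (0.0000−1.0000)²) = 3.6401
L_2 = √((0.0000−3.5000)² + (2.5000−1.0000)²) = 3.8079
L_3 = √((4.0000−3.5000)² + (0.0000−1.0000)²) = 1.1180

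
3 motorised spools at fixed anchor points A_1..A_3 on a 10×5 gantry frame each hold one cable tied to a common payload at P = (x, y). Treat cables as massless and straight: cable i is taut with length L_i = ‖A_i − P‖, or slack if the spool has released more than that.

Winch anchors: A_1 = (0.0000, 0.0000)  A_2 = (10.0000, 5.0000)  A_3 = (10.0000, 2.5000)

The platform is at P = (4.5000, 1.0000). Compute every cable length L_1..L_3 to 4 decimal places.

(4.6098, 6.8007, 5.7009)

L_1: Δ = A_1−P = (-4.5000, -1.0000) → ‖Δ‖ = √21.2500 = 4.6098
L_2: Δ = A_2−P = (5.5000, 4.0000) → ‖Δ‖ = √46.2500 = 6.8007
L_3: Δ = A_3−P = (5.5000, 1.5000) → ‖Δ‖ = √32.5000 = 5.7009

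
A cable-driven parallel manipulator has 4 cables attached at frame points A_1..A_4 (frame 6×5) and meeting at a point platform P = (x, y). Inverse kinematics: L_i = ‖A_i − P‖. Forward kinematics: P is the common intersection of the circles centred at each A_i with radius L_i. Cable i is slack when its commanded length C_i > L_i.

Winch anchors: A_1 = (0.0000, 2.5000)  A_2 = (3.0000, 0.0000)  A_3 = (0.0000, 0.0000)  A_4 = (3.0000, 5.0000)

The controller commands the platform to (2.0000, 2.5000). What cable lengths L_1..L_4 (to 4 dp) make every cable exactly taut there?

(2.0000, 2.6926, 3.2016, 2.6926)

L_1 = √((0.0000−2.0000)² + (2.5000−2.5000)²) = 2.0000
L_2 = √((3.0000−2.0000)² + (0.0000−2.5000)²) = 2.6926
L_3 = √((0.0000−2.0000)² + (0.0000−2.5000)²) = 3.2016
L_4 = √((3.0000−2.0000)² + (5.0000−2.5000)²) = 2.6926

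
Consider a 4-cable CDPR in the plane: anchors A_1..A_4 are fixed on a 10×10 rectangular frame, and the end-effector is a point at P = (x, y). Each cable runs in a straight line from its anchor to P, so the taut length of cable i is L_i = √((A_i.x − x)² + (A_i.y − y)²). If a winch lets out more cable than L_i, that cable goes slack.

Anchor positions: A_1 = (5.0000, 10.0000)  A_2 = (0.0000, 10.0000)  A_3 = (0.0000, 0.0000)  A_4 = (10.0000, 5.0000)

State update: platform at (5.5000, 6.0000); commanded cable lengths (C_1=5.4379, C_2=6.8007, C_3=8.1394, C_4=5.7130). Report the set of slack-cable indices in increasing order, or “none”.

cable 1: √((-0.5000)²+(4.0000)²)=4.0311, C_1=5.4379: slack
cable 2: √((-5.5000)²+(4.0000)²)=6.8007, C_2=6.8007: taut
cable 3: √((-5.5000)²+(-6.0000)²)=8.1394, C_3=8.1394: taut
cable 4: √((4.5000)²+(-1.0000)²)=4.6098, C_4=5.7130: slack

1, 4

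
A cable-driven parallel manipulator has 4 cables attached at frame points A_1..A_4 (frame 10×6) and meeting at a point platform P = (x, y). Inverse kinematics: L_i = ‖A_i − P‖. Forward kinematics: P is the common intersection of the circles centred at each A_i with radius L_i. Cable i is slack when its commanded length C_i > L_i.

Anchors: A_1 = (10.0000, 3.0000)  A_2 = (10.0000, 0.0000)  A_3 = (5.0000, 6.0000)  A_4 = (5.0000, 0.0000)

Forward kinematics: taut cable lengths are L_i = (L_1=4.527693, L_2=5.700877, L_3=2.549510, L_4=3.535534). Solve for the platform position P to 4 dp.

expand ‖A_i−P‖²=L_i² and subtract eq 1 (k_i ≔ ‖A_i‖²−L_i²)
k_1 = 100.0000+9.0000−20.5000 = 88.5000
eq1−eq2 → [0.0000  6.0000]·P = 21.0000
eq1−eq3 → [10.0000  -6.0000]·P = 34.0000
eq1−eq4 → [10.0000  6.0000]·P = 76.0000
2×2 solve → P = (5.5000, 3.5000)
check cable 4: ‖A_4−P‖² = 12.5000 ≈ L_4² = 12.5000 ✓

(5.5000, 3.5000)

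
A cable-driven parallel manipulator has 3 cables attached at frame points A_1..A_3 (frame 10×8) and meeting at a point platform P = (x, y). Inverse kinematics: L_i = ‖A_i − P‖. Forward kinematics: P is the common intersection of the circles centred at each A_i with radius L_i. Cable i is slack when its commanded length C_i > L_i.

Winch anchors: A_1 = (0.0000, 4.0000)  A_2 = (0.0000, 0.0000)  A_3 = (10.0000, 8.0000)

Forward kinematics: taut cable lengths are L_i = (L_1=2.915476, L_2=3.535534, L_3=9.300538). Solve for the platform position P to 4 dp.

(2.5000, 2.5000)

circle eqns → linear via eq_j − eq_1; set c_j = A_j·A_j − L_j²
c_1 = 0.0000+16.0000−8.5000 = 7.5000
0.0000·x + 8.0000·y = c_1−c_2 = 20.0000
-20.0000·x − 8.0000·y = c_1−c_3 = -70.0000
solve first two rows → x=2.5000, y=2.5000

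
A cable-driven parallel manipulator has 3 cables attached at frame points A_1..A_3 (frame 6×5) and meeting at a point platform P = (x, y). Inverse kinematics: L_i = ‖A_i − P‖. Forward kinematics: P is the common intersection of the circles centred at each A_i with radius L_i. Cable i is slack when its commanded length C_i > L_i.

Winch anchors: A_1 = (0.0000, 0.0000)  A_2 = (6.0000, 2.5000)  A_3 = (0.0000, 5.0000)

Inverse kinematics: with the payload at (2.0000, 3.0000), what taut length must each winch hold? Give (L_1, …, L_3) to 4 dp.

L_1 = √((0.0000−2.0000)² + (0.0000−3.0000)²) = 3.6056
L_2 = √((6.0000−2.0000)² + (2.5000−3.0000)²) = 4.0311
L_3 = √((0.0000−2.0000)² + (5.0000−3.0000)²) = 2.8284

(3.6056, 4.0311, 2.8284)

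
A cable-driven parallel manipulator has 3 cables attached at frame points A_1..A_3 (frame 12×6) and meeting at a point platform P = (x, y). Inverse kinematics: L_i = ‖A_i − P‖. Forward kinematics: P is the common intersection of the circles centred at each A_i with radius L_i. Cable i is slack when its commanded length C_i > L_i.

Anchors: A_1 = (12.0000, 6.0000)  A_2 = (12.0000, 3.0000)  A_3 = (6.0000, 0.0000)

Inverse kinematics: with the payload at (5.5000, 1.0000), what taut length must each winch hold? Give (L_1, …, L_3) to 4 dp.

(8.2006, 6.8007, 1.1180)

cable 1: Δx=6.5000, Δy=5.0000; L_1 = √(Δx²+Δy²) = 8.2006
cable 2: Δx=6.5000, Δy=2.0000; L_2 = √(Δx²+Δy²) = 6.8007
cable 3: Δx=0.5000, Δy=-1.0000; L_3 = √(Δx²+Δy²) = 1.1180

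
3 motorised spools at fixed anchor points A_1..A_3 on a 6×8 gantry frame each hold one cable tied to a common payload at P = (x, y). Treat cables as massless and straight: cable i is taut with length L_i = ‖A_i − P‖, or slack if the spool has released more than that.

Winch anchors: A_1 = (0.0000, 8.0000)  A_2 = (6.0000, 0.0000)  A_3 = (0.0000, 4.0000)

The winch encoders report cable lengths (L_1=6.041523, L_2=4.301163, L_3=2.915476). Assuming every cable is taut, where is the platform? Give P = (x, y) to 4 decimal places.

expand ‖A_i−P‖²=L_i² and subtract eq 1 (q_i ≔ ‖A_i‖²−L_i²)
q_1 = 0.0000+64.0000−36.5000 = 27.5000
eq1−eq2 → [-12.0000  16.0000]·P = 10.0000
eq1−eq3 → [0.0000  8.0000]·P = 20.0000
2×2 solve → P = (2.5000, 2.5000)

(2.5000, 2.5000)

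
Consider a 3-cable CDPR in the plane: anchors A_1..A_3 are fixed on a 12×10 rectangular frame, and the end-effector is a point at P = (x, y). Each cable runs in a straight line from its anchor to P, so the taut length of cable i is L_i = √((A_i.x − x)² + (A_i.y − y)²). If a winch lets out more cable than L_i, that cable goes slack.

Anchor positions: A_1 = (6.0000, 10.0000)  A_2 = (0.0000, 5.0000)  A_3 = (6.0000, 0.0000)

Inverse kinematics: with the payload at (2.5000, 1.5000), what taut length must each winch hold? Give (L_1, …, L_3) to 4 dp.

L_1: Δ = A_1−P = (3.5000, 8.5000) → ‖Δ‖ = √84.5000 = 9.1924
L_2: Δ = A_2−P = (-2.5000, 3.5000) → ‖Δ‖ = √18.5000 = 4.3012
L_3: Δ = A_3−P = (3.5000, -1.5000) → ‖Δ‖ = √14.5000 = 3.8079

(9.1924, 4.3012, 3.8079)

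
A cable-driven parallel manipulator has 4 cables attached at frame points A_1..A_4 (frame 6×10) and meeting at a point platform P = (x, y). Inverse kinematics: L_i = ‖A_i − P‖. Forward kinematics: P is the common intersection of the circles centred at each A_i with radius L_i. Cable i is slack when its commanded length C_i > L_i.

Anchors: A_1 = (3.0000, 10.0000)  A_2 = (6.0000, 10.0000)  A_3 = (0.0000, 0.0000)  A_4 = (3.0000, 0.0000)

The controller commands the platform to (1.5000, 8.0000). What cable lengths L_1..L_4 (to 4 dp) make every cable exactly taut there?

(2.5000, 4.9244, 8.1394, 8.1394)

L_1: Δ = A_1−P = (1.5000, 2.0000) → ‖Δ‖ = √6.2500 = 2.5000
L_2: Δ = A_2−P = (4.5000, 2.0000) → ‖Δ‖ = √24.2500 = 4.9244
L_3: Δ = A_3−P = (-1.5000, -8.0000) → ‖Δ‖ = √66.2500 = 8.1394
L_4: Δ = A_4−P = (1.5000, -8.0000) → ‖Δ‖ = √66.2500 = 8.1394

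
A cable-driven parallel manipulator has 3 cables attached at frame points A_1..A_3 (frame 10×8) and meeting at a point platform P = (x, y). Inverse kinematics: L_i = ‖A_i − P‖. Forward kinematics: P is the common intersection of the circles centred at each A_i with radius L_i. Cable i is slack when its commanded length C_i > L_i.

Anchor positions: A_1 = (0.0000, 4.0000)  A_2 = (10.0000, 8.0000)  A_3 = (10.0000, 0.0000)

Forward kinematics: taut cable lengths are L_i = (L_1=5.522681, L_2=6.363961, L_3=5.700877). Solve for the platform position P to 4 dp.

expand ‖A_i−P‖²=L_i² and subtract eq 1 (k_i ≔ ‖A_i‖²−L_i²)
k_1 = 0.0000+16.0000−30.5000 = -14.5000
eq1−eq2 → [-20.0000  -8.0000]·P = -138.0000
eq1−eq3 → [-20.0000  8.0000]·P = -82.0000
2×2 solve → P = (5.5000, 3.5000)

(5.5000, 3.5000)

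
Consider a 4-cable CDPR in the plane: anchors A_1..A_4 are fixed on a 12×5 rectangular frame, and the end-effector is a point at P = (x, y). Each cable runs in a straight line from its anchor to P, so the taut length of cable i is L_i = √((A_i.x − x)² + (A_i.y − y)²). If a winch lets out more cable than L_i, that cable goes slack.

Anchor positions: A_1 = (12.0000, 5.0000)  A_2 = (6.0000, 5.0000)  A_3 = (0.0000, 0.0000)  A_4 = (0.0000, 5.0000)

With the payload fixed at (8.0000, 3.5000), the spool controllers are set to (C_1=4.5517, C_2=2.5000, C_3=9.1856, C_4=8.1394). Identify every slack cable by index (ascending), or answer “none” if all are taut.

1, 3

cable 1: √((4.0000)²+(1.5000)²)=4.2720, C_1=4.5517: slack
cable 2: √((-2.0000)²+(1.5000)²)=2.5000, C_2=2.5000: taut
cable 3: √((-8.0000)²+(-3.5000)²)=8.7321, C_3=9.1856: slack
cable 4: √((-8.0000)²+(1.5000)²)=8.1394, C_4=8.1394: taut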